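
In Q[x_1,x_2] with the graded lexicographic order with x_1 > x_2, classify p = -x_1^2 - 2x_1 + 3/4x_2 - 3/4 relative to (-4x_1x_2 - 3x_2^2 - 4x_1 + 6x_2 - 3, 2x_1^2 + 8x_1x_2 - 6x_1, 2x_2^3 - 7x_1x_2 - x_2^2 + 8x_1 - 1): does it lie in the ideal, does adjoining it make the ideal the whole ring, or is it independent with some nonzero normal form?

First compute the reduced Gröbner basis of I by Buchberger's algorithm.
f_1 = -4x_1x_2 - 3x_2^2 - 4x_1 + 6x_2 - 3, LT = x_1x_2.
f_2 = 2x_1^2 + 8x_1x_2 - 6x_1, LT = x_1^2.
f_3 = 2x_2^3 - 7x_1x_2 - x_2^2 + 8x_1 - 1, LT = x_2^3.

S(f_1,f_2): lcm = x_1^2x_2. S = -13/4x_1x_2^2 + x_1^2 + 3/2x_1x_2 + 3/4x_1.
  reduce S modulo (f_1, f_2, f_3):
  remainder -1359/128x_2^2 - 489/32x_1 + 1047/64x_2 - 735/128 ≠ 0; add h_4 = -1359/128x_2^2 - 489/32x_1 + 1047/64x_2 - 735/128 to the basis.

S(f_1,f_3): lcm = x_1x_2^3. S = 3/4x_2^4 + 7/2x_1^2x_2 + 3/2x_1x_2^2 - 3/2x_2^3 - 4x_1^2 + 3/4x_2^2 + 1/2x_1.
  reduce S modulo (f_1, f_2, f_3, h_4):
  remainder -19939/1208x_1 + 3025/302x_2 - 3025/302 ≠ 0; add h_5 = -19939/1208x_1 + 3025/302x_2 - 3025/302 to the basis.

S(f_1,h_4): lcm = x_1x_2^2. S = 3/4x_2^3 - 652/453x_1^2 + 1151/453x_1x_2 - 3/2x_2^2 - 245/453x_1 + 3/4x_2.
  reduce S modulo (f_1, f_2, f_3, h_4, h_5):
  remainder -4349552/9032367x_2 + 4349552/9032367 ≠ 0; add h_6 = -4349552/9032367x_2 + 4349552/9032367 to the basis.

The other S-polynomials (S(f_2,f_3), S(f_2,h_4), S(f_3,h_4), S(f_1,h_5), S(f_2,h_5), S(f_3,h_5), S(h_4,h_5), S(f_1,h_6), S(f_2,h_6), S(f_3,h_6), S(h_4,h_6), S(h_5,h_6)) all reduce to 0 modulo the current basis, so we have a Gröbner basis.
Inter-reduce: drop elements whose leading term is divisible by another's, tail-reduce, and make monic.
Reduced Gröbner basis: {x_1, x_2 - 1}.
Label its elements g_1 = x_1, g_2 = x_2 - 1.

Reduce p = -x_1^2 - 2x_1 + 3/4x_2 - 3/4 modulo G:
  leading term x_1^2: subtract (-x_1)·g_1 from -x_1^2 - 2x_1 + 3/4x_2 - 3/4 → -2x_1 + 3/4x_2 - 3/4
  leading term x_1: subtract (-2)·g_1 from -2x_1 + 3/4x_2 - 3/4 → 3/4x_2 - 3/4
  leading term x_2: subtract (3/4)·g_2 from 3/4x_2 - 3/4 → 0
  normal form = 0.
Since the normal form is 0, p ∈ I.

The remainder on division by a Gröbner basis is unique — it is the normal form.

-x_1^2 - 2x_1 + 3/4x_2 - 3/4 lies in I (it reduces to 0).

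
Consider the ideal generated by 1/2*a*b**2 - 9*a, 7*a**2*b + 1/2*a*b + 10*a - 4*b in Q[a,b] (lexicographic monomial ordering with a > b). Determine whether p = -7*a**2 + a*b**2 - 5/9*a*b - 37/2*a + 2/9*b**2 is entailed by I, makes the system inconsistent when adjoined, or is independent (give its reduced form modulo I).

First compute the reduced Gröbner basis of I by Buchberger's algorithm.
f_1 = 1/2*a*b**2 - 9*a, LT = a*b**2.
f_2 = 7*a**2*b + 1/2*a*b + 10*a - 4*b, LT = a**2*b.

S(f_1,f_2): lcm = a**2*b**2. S = -18*a**2 - 1/14*a*b**2 - 10/7*a*b + 4/7*b**2.
  leading term a**2: no divisor's leading term divides it; move -18*a**2 to the remainder.
  leading term a*b**2: subtract (-1/7)·f_1 from -1/14*a*b**2 - 10/7*a*b + 4/7*b**2 → -10/7*a*b - 9/7*a + 4/7*b**2
  leading term a*b: no divisor's leading term divides it; move -10/7*a*b to the remainder.
  leading term a: no divisor's leading term divides it; move -9/7*a to the remainder.
  leading term b**2: no divisor's leading term divides it; move 4/7*b**2 to the remainder.
  remainder -18*a**2 - 10/7*a*b - 9/7*a + 4/7*b**2 ≠ 0; add h_3 = -18*a**2 - 10/7*a*b - 9/7*a + 4/7*b**2 to the basis.

S(f_1,h_3): lcm = a**2*b**2. S = -18*a**2 - 5/63*a*b**3 - 1/14*a*b**2 + 2/63*b**4.
  leading term a**2: subtract (1)·h_3 from -18*a**2 - 5/63*a*b**3 - 1/14*a*b**2 + 2/63*b**4 → -5/63*a*b**3 - 1/14*a*b**2 + 10/7*a*b + 9/7*a + 2/63*b**4 - 4/7*b**2
  leading term a*b**3: subtract (-10/63*b)·f_1 from -5/63*a*b**3 - 1/14*a*b**2 + 10/7*a*b + 9/7*a + 2/63*b**4 - 4/7*b**2 → -1/14*a*b**2 + 9/7*a + 2/63*b**4 - 4/7*b**2
  leading term a*b**2: subtract (-1/7)·f_1 from -1/14*a*b**2 + 9/7*a + 2/63*b**4 - 4/7*b**2 → 2/63*b**4 - 4/7*b**2
  leading term b**4: no divisor's leading term divides it; move 2/63*b**4 to the remainder.
  leading term b**2: no divisor's leading term divides it; move -4/7*b**2 to the remainder.
  remainder 2/63*b**4 - 4/7*b**2 ≠ 0; add h_4 = 2/63*b**4 - 4/7*b**2 to the basis.

S(f_2,h_3): lcm = a**2*b. S = -5/63*a*b**2 + 10/7*a + 2/63*b**3 - 4/7*b.
  leading term a*b**2: subtract (-10/63)·f_1 from -5/63*a*b**2 + 10/7*a + 2/63*b**3 - 4/7*b → 2/63*b**3 - 4/7*b
  leading term b**3: no divisor's leading term divides it; move 2/63*b**3 to the remainder.
  leading term b: no divisor's leading term divides it; move -4/7*b to the remainder.
  remainder 2/63*b**3 - 4/7*b ≠ 0; add h_5 = 2/63*b**3 - 4/7*b to the basis.

The other S-polynomials (S(f_1,h_4), S(f_2,h_4), S(h_3,h_4), S(f_1,h_5), S(f_2,h_5), S(h_3,h_5), S(h_4,h_5)) all reduce to 0 modulo the current basis, so we have a Gröbner basis.
Inter-reduce: drop elements whose leading term is divisible by another's, tail-reduce, and make monic.
Reduced Gröbner basis: {a**2 + 5/63*a*b + 1/14*a - 2/63*b**2, a*b**2 - 18*a, b**3 - 18*b}.
Label its elements g_1 = a**2 + 5/63*a*b + 1/14*a - 2/63*b**2, g_2 = a*b**2 - 18*a, g_3 = b**3 - 18*b.

Reduce p = -7*a**2 + a*b**2 - 5/9*a*b - 37/2*a + 2/9*b**2 modulo G:
  leading term a**2: subtract (-7)·g_1 from -7*a**2 + a*b**2 - 5/9*a*b - 37/2*a + 2/9*b**2 → a*b**2 - 18*a
  leading term a*b**2: subtract (1)·g_2 from a*b**2 - 18*a → 0
  normal form = 0.
Since the normal form is 0, p ∈ I.

-7*a**2 + a*b**2 - 5/9*a*b - 37/2*a + 2/9*b**2 lies in I (it reduces to 0).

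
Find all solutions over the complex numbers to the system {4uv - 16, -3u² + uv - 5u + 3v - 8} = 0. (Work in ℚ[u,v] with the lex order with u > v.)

{(1, 4), (-4/3 + 2*sqrt(5)*I/3, -4/3 - 2*sqrt(5)*I/3), (-4/3 - 2*sqrt(5)*I/3, -4/3 + 2*sqrt(5)*I/3)}

Compute a lex Gröbner basis by Buchberger's algorithm.
f_1 = 4uv - 16, LT = uv.
f_2 = -3u² + uv - 5u + 3v - 8, LT = u².

S(f_1,f_2): lcm = u²v. S = ⅓uv² - 5/3uv - 4u + v² - 8/3v.
  leading term uv²: subtract (1/12v)·f_1 from ⅓uv² - 5/3uv - 4u + v² - 8/3v → -5/3uv - 4u + v² - 4/3v
  leading term uv: subtract (-5/12)·f_1 from -5/3uv - 4u + v² - 4/3v → -4u + v² - 4/3v - 20/3
  leading term u: no divisor's leading term divides it; move -4u to the remainder.
  leading term v²: no divisor's leading term divides it; move v² to the remainder.
  leading term v: no divisor's leading term divides it; move -4/3v to the remainder.
  leading term 1: no divisor's leading term divides it; move -20/3 to the remainder.
  remainder -4u + v² - 4/3v - 20/3 ≠ 0; add h_3 = -4u + v² - 4/3v - 20/3 to the basis.

S(f_1,h_3): lcm = uv. S = ¼v³ - ⅓v² - 5/3v - 4.
  leading term v³: no divisor's leading term divides it; move ¼v³ to the remainder.
  leading term v²: no divisor's leading term divides it; move -⅓v² to the remainder.
  leading term v: no divisor's leading term divides it; move -5/3v to the remainder.
  leading term 1: no divisor's leading term divides it; move -4 to the remainder.
  remainder ¼v³ - ⅓v² - 5/3v - 4 ≠ 0; add h_4 = ¼v³ - ⅓v² - 5/3v - 4 to the basis.

The other S-polynomials (S(f_2,h_3), S(f_1,h_4), S(f_2,h_4), S(h_3,h_4)) all reduce to 0 modulo the current basis, so we have a Gröbner basis.
Inter-reduce: drop elements whose leading term is divisible by another's, tail-reduce, and make monic.
Reduced Gröbner basis: {u - ¼v² + ⅓v + 5/3, v³ - 4/3v² - 20/3v - 16}.

The lex basis is triangular: the last element involves only v. Solving v³ - 4/3v² - 20/3v - 16 = 0 gives v ∈ {4, -4/3 - 2*sqrt(5)*I/3, -4/3 + 2*sqrt(5)*I/3}; substituting each value into the earlier elements determines the remaining variables.
  v = 4: the earlier basis element becomes u - 1 = 0, giving u = 1 — point (1, 4).
  v = -4/3 - 2*sqrt(5)*I/3: the earlier basis element becomes u + 4/3 - 2*sqrt(5)*I/3 = 0, giving u = -4/3 + 2*sqrt(5)*I/3 — point (-4/3 + 2*sqrt(5)*I/3, -4/3 - 2*sqrt(5)*I/3).
  v = -4/3 + 2*sqrt(5)*I/3: the earlier basis element becomes u + 4/3 + 2*sqrt(5)*I/3 = 0, giving u = -4/3 - 2*sqrt(5)*I/3 — point (-4/3 - 2*sqrt(5)*I/3, -4/3 + 2*sqrt(5)*I/3).
Zero-dimensionality of the ideal guarantees finitely many solutions over ℂ.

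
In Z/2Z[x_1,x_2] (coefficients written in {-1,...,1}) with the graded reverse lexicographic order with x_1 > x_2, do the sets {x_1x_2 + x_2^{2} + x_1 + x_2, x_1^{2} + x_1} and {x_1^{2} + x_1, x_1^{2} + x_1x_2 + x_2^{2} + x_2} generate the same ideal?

Yes, the ideals are equal.

Equality of ideals is decidable: compute both reduced Gröbner bases (unique for the ordering) and check whether they agree.
Buchberger on the first generating set:
f_1 = x_1x_2 + x_2^{2} + x_1 + x_2, LT = x_1x_2.
f_2 = x_1^{2} + x_1, LT = x_1^{2}.

S(f_1,f_2): lcm = x_1^{2}x_2. S = x_1x_2^{2} + x_1^{2}.
  leading term x_1x_2^{2}: subtract (x_2)·f_1 from x_1x_2^{2} + x_1^{2} → x_2^{3} + x_1^{2} + x_1x_2 + x_2^{2}
  leading term x_2^{3}: no divisor's leading term divides it; move x_2^{3} to the remainder.
  leading term x_1^{2}: subtract (1)·f_2 from x_1^{2} + x_1x_2 + x_2^{2} → x_1x_2 + x_2^{2} + x_1
  leading term x_1x_2: subtract (1)·f_1 from x_1x_2 + x_2^{2} + x_1 → x_2
  leading term x_2: no divisor's leading term divides it; move x_2 to the remainder.
  remainder x_2^{3} + x_2 ≠ 0; add g_3 = x_2^{3} + x_2 to the basis.

S(f_1,g_3): lcm = x_1x_2^{3}. S = x_2^{4} + x_1x_2^{2} + x_2^{3} + x_1x_2.
  leading term x_2^{4}: subtract (x_2)·g_3 from x_2^{4} + x_1x_2^{2} + x_2^{3} + x_1x_2 → x_1x_2^{2} + x_2^{3} + x_1x_2 + x_2^{2}
  leading term x_1x_2^{2}: subtract (x_2)·f_1 from x_1x_2^{2} + x_2^{3} + x_1x_2 + x_2^{2} → 0
  remainder 0.

S(f_2,g_3): leading monomials are coprime, so the S-polynomial reduces to 0 (Buchberger's first criterion).
Every S-polynomial of the final basis reduces to 0, so we have a Gröbner basis.
Inter-reduce: drop elements whose leading term is divisible by another's, tail-reduce, and make monic.
Reduced Gröbner basis: {x_2^{3} + x_2, x_1^{2} + x_1, x_1x_2 + x_2^{2} + x_1 + x_2}.

Buchberger on the second generating set:
h_1 = x_1^{2} + x_1, LT = x_1^{2}.
h_2 = x_1^{2} + x_1x_2 + x_2^{2} + x_2, LT = x_1^{2}.

S(h_1,h_2): lcm = x_1^{2}. S = x_1x_2 + x_2^{2} + x_1 + x_2.
  leading term x_1x_2: no divisor's leading term divides it; move x_1x_2 to the remainder.
  leading term x_2^{2}: no divisor's leading term divides it; move x_2^{2} to the remainder.
  leading term x_1: no divisor's leading term divides it; move x_1 to the remainder.
  leading term x_2: no divisor's leading term divides it; move x_2 to the remainder.
  remainder x_1x_2 + x_2^{2} + x_1 + x_2 ≠ 0; add k_3 = x_1x_2 + x_2^{2} + x_1 + x_2 to the basis.

S(h_1,k_3): lcm = x_1^{2}x_2. S = x_1x_2^{2} + x_1^{2}.
  leading term x_1x_2^{2}: subtract (x_2)·k_3 from x_1x_2^{2} + x_1^{2} → x_2^{3} + x_1^{2} + x_1x_2 + x_2^{2}
  leading term x_2^{3}: no divisor's leading term divides it; move x_2^{3} to the remainder.
  leading term x_1^{2}: subtract (1)·h_1 from x_1^{2} + x_1x_2 + x_2^{2} → x_1x_2 + x_2^{2} + x_1
  leading term x_1x_2: subtract (1)·k_3 from x_1x_2 + x_2^{2} + x_1 → x_2
  leading term x_2: no divisor's leading term divides it; move x_2 to the remainder.
  remainder x_2^{3} + x_2 ≠ 0; add k_4 = x_2^{3} + x_2 to the basis.

S(h_2,k_3): lcm = x_1^{2}x_2. S = x_2^{3} + x_1^{2} + x_1x_2 + x_2^{2}.
  leading term x_2^{3}: subtract (1)·k_4 from x_2^{3} + x_1^{2} + x_1x_2 + x_2^{2} → x_1^{2} + x_1x_2 + x_2^{2} + x_2
  leading term x_1^{2}: subtract (1)·h_1 from x_1^{2} + x_1x_2 + x_2^{2} + x_2 → x_1x_2 + x_2^{2} + x_1 + x_2
  leading term x_1x_2: subtract (1)·k_3 from x_1x_2 + x_2^{2} + x_1 + x_2 → 0
  remainder 0.

S(h_1,k_4): leading monomials are coprime, so the S-polynomial reduces to 0 (Buchberger's first criterion).
S(h_2,k_4): leading monomials are coprime, so the S-polynomial reduces to 0 (Buchberger's first criterion).
S(k_3,k_4): lcm = x_1x_2^{3}. S = x_2^{4} + x_1x_2^{2} + x_2^{3} + x_1x_2.
  leading term x_2^{4}: subtract (x_2)·k_4 from x_2^{4} + x_1x_2^{2} + x_2^{3} + x_1x_2 → x_1x_2^{2} + x_2^{3} + x_1x_2 + x_2^{2}
  leading term x_1x_2^{2}: subtract (x_2)·k_3 from x_1x_2^{2} + x_2^{3} + x_1x_2 + x_2^{2} → 0
  remainder 0.

Every S-polynomial of the final basis reduces to 0, so we have a Gröbner basis.
Inter-reduce: drop elements whose leading term is divisible by another's, tail-reduce, and make monic.
Reduced Gröbner basis: {x_2^{3} + x_2, x_1^{2} + x_1, x_1x_2 + x_2^{2} + x_1 + x_2}.

These coincide, so the ideals are equal.
The same test decides containment: I ⊆ J iff every generator of I reduces to 0 modulo a Gröbner basis of J.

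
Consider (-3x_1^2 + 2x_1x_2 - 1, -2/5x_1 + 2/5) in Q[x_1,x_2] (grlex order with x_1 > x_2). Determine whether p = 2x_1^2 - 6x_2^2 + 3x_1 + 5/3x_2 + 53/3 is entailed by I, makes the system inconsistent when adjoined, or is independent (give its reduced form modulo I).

First compute the reduced Gröbner basis of I by Buchberger's algorithm.
f_1 = -3x_1^2 + 2x_1x_2 - 1, LT = x_1^2.
f_2 = -2/5x_1 + 2/5, LT = x_1.

S(f_1,f_2): lcm = x_1^2. S = -2/3x_1x_2 + x_1 + 1/3.
  leading term x_1x_2: subtract (5/3x_2)·f_2 from -2/3x_1x_2 + x_1 + 1/3 → x_1 - 2/3x_2 + 1/3
  leading term x_1: subtract (-5/2)·f_2 from x_1 - 2/3x_2 + 1/3 → -2/3x_2 + 4/3
  leading term x_2: no divisor's leading term divides it; move -2/3x_2 to the remainder.
  leading term 1: no divisor's leading term divides it; move 4/3 to the remainder.
  remainder -2/3x_2 + 4/3 ≠ 0; add h_3 = -2/3x_2 + 4/3 to the basis.

The other S-polynomials (S(f_1,h_3), S(f_2,h_3)) all reduce to 0 modulo the current basis, so we have a Gröbner basis.
Inter-reduce: drop elements whose leading term is divisible by another's, tail-reduce, and make monic.
Reduced Gröbner basis: {x_1 - 1, x_2 - 2}.
Label its elements g_1 = x_1 - 1, g_2 = x_2 - 2.

Reduce p = 2x_1^2 - 6x_2^2 + 3x_1 + 5/3x_2 + 53/3 modulo G:
  leading term x_1^2: subtract (2x_1)·g_1 from 2x_1^2 - 6x_2^2 + 3x_1 + 5/3x_2 + 53/3 → -6x_2^2 + 5x_1 + 5/3x_2 + 53/3
  leading term x_2^2: subtract (-6x_2)·g_2 from -6x_2^2 + 5x_1 + 5/3x_2 + 53/3 → 5x_1 - 31/3x_2 + 53/3
  leading term x_1: subtract (5)·g_1 from 5x_1 - 31/3x_2 + 53/3 → -31/3x_2 + 68/3
  leading term x_2: subtract (-31/3)·g_2 from -31/3x_2 + 68/3 → 2
  leading term 1: no divisor's leading term divides it; move 2 to the remainder.
  normal form = 2.
The normal form is nonzero, so p ∉ I. Since p minus its normal form lies in I, I + (p) = I + (r) where r = 2; decide whether this ideal is the whole ring.
Here r = 2 is a nonzero constant, hence a unit: 1 ∈ I + (p), the Gröbner basis of I + (p) is {1}, and the enlarged system has no common solution — adjoining p is inconsistent.

Adjoining 2x_1^2 - 6x_2^2 + 3x_1 + 5/3x_2 + 53/3 makes the ideal the whole ring: the system is inconsistent.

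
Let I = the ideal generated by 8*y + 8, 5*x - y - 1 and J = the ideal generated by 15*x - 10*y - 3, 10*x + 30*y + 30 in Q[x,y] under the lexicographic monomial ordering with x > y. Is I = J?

Equality of ideals is decidable: compute both reduced Gröbner bases (unique for the ordering) and check whether they agree.
Buchberger on the first generating set:
f_1 = 8*y + 8, LT = y.
f_2 = 5*x - y - 1, LT = x.

The S-polynomials (S(f_1,f_2)) all reduce to 0 modulo the current basis, so we have a Gröbner basis.
Inter-reduce: drop elements whose leading term is divisible by another's, tail-reduce, and make monic.
Reduced Gröbner basis: {x, y + 1}.

Buchberger on the second generating set:
h_1 = 15*x - 10*y - 3, LT = x.
h_2 = 10*x + 30*y + 30, LT = x.

S(h_1,h_2): lcm = x. S = -11/3*y - 16/5.
  leading term y: no divisor's leading term divides it; move -11/3*y to the remainder.
  leading term 1: no divisor's leading term divides it; move -16/5 to the remainder.
  remainder -11/3*y - 16/5 ≠ 0; add k_3 = -11/3*y - 16/5 to the basis.

The other S-polynomials (S(h_1,k_3), S(h_2,k_3)) all reduce to 0 modulo the current basis, so we have a Gröbner basis.
Inter-reduce: drop elements whose leading term is divisible by another's, tail-reduce, and make monic.
Reduced Gröbner basis: {x + 21/55, y + 48/55}.

The bases are distinct; the ideals are different.
The same test decides containment: I ⊆ J iff every generator of I reduces to 0 modulo a Gröbner basis of J.

No, the ideals differ.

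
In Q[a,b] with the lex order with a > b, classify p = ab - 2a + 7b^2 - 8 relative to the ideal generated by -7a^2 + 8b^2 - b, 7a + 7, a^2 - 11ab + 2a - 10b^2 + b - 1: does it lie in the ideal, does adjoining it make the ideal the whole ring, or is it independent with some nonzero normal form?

First compute the reduced Gröbner basis of I by Buchberger's algorithm.
f_1 = -7a^2 + 8b^2 - b, LT = a^2.
f_2 = 7a + 7, LT = a.
f_3 = a^2 - 11ab + 2a - 10b^2 + b - 1, LT = a^2.

S(f_1,f_2): lcm = a^2. S = -a - 8/7b^2 + 1/7b.
  reduce S modulo (f_1, f_2, f_3):
  remainder -8/7b^2 + 1/7b + 1 ≠ 0; add h_4 = -8/7b^2 + 1/7b + 1 to the basis.

S(f_1,f_3): lcm = a^2. S = 11ab - 2a + 62/7b^2 - 6/7b + 1.
  reduce S modulo (f_1, f_2, f_3, h_4):
  remainder -43/4b + 43/4 ≠ 0; add h_5 = -43/4b + 43/4 to the basis.

The other S-polynomials (S(f_2,f_3), S(f_1,h_4), S(f_2,h_4), S(f_3,h_4), S(f_1,h_5), S(f_2,h_5), S(f_3,h_5), S(h_4,h_5)) all reduce to 0 modulo the current basis, so we have a Gröbner basis.
Inter-reduce: drop elements whose leading term is divisible by another's, tail-reduce, and make monic.
Reduced Gröbner basis: {a + 1, b - 1}.
Label its elements g_1 = a + 1, g_2 = b - 1.

Reduce p = ab - 2a + 7b^2 - 8 modulo G:
  leading term ab: subtract (b)·g_1 from ab - 2a + 7b^2 - 8 → -2a + 7b^2 - b - 8
  leading term a: subtract (-2)·g_1 from -2a + 7b^2 - b - 8 → 7b^2 - b - 6
  leading term b^2: subtract (7b)·g_2 from 7b^2 - b - 6 → 6b - 6
  leading term b: subtract (6)·g_2 from 6b - 6 → 0
  normal form = 0.
Since the normal form is 0, p ∈ I.

ab - 2a + 7b^2 - 8 lies in I (it reduces to 0).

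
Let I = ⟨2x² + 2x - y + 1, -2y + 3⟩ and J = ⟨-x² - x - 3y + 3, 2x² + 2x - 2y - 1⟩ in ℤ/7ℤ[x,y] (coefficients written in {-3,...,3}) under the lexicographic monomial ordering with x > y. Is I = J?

Two ideals are equal iff their reduced Gröbner bases coincide (the reduced basis is unique for a fixed ordering).
Buchberger on the first generating set:
f_1 = 2x² + 2x - y + 1, LT = x².
f_2 = -2y + 3, LT = y.

The S-polynomials (S(f_1,f_2)) all reduce to 0 modulo the current basis, so we have a Gröbner basis.
Inter-reduce: drop elements whose leading term is divisible by another's, tail-reduce, and make monic.
Reduced Gröbner basis: {x² + x - 2, y + 2}.

Buchberger on the second generating set:
h_1 = -x² - x - 3y + 3, LT = x².
h_2 = 2x² + 2x - 2y - 1, LT = x².

S(h_1,h_2): lcm = x². S = -3y + 1.
  reduce S modulo (h_1, h_2):
  remainder -3y + 1 ≠ 0; add k_3 = -3y + 1 to the basis.

The other S-polynomials (S(h_1,k_3), S(h_2,k_3)) all reduce to 0 modulo the current basis, so we have a Gröbner basis.
Inter-reduce: drop elements whose leading term is divisible by another's, tail-reduce, and make monic.
Reduced Gröbner basis: {x² + x - 2, y + 2}.

These coincide, so the ideals are equal.

Yes, the ideals are equal.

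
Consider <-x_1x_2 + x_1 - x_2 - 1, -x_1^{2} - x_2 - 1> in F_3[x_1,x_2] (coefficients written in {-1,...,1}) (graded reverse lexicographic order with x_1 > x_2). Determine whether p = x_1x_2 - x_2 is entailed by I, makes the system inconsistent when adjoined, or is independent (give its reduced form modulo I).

First compute the reduced Gröbner basis of I by Buchberger's algorithm.
f_1 = -x_1x_2 + x_1 - x_2 - 1, LT = x_1x_2.
f_2 = -x_1^{2} - x_2 - 1, LT = x_1^{2}.

S(f_1,f_2): lcm = x_1^{2}x_2. S = -x_1^{2} + x_1x_2 - x_2^{2} + x_1 - x_2.
  reduce S modulo (f_1, f_2):
  remainder -x_2^{2} - x_1 - x_2 ≠ 0; add h_3 = -x_2^{2} - x_1 - x_2 to the basis.

The other S-polynomials (S(f_1,h_3), S(f_2,h_3)) all reduce to 0 modulo the current basis, so we have a Gröbner basis.
Inter-reduce: drop elements whose leading term is divisible by another's, tail-reduce, and make monic.
Reduced Gröbner basis: {x_1^{2} + x_2 + 1, x_1x_2 - x_1 + x_2 + 1, x_2^{2} + x_1 + x_2}.
Label its elements g_1 = x_1^{2} + x_2 + 1, g_2 = x_1x_2 - x_1 + x_2 + 1, g_3 = x_2^{2} + x_1 + x_2.

Reduce p = x_1x_2 - x_2 modulo G:
  leading term x_1x_2: subtract (1)·g_2 from x_1x_2 - x_2 → x_1 + x_2 - 1
  leading term x_1: no divisor's leading term divides it; move x_1 to the remainder.
  leading term x_2: no divisor's leading term divides it; move x_2 to the remainder.
  leading term 1: no divisor's leading term divides it; move -1 to the remainder.
  normal form = x_1 + x_2 - 1.
The normal form is nonzero, so p ∉ I. Since p minus its normal form lies in I, I + (p) = I + (r) where r = x_1 + x_2 - 1; decide whether this ideal is the whole ring.
Run Buchberger on G together with r (pairs among the g_i already reduce to 0 since G is a Gröbner basis):
g_1 = x_1^{2} + x_2 + 1, LT = x_1^{2}.
g_2 = x_1x_2 - x_1 + x_2 + 1, LT = x_1x_2.
g_3 = x_2^{2} + x_1 + x_2, LT = x_2^{2}.
r = x_1 + x_2 - 1, LT = x_1.

S(g_1,r): lcm = x_1^{2}. S = -x_1x_2 + x_1 + x_2 + 1.
  reduce S modulo (g_1, g_2, g_3, r):
  remainder -x_2 - 1 ≠ 0; add m_5 = -x_2 - 1 to the basis.

S(g_2,r): lcm = x_1x_2. S = -x_2^{2} - x_1 - x_2 + 1.
  reduce S modulo (g_1, g_2, g_3, r, m_5):
  remainder 1 ≠ 0; add m_6 = 1 to the basis.

The other S-polynomials (S(g_1,g_2), S(g_1,g_3), S(g_2,g_3), S(g_3,r), S(g_1,m_5), S(g_2,m_5), S(g_3,m_5), S(r,m_5), S(g_1,m_6), S(g_2,m_6), S(g_3,m_6), S(r,m_6), S(m_5,m_6)) all reduce to 0 modulo the current basis, so we have a Gröbner basis.
Inter-reduce: drop elements whose leading term is divisible by another's, tail-reduce, and make monic.
Reduced Gröbner basis: {1}.
The reduced Gröbner basis of I + (p) is {1}: the ideal is the whole ring, so the enlarged system has no common solution — adjoining p is inconsistent.

The remainder on division by a Gröbner basis is unique — it is the normal form.

Adjoining x_1x_2 - x_2 makes the ideal the whole ring: the system is inconsistent.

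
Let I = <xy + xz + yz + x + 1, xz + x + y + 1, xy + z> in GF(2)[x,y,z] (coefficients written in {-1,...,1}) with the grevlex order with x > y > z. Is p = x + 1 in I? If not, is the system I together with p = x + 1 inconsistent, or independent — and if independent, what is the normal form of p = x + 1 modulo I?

x + 1 is independent of I; its normal form modulo I is x + 1.

First compute the reduced Gröbner basis of I by Buchberger's algorithm.
f_1 = xy + xz + yz + x + 1, LT = xy.
f_2 = xz + x + y + 1, LT = xz.
f_3 = xy + z, LT = xy.

S(f_1,f_2): lcm = xyz. S = xz^{2} + yz^{2} + xy + y^{2} + xz + y + z.
  leading term xz^{2}: subtract (z)·f_2 from xz^{2} + yz^{2} + xy + y^{2} + xz + y + z → yz^{2} + xy + y^{2} + yz + y
  leading term yz^{2}: no divisor's leading term divides it; move yz^{2} to the remainder.
  leading term xy: subtract (1)·f_1 from xy + y^{2} + yz + y → y^{2} + xz + x + y + 1
  leading term y^{2}: no divisor's leading term divides it; move y^{2} to the remainder.
  leading term xz: subtract (1)·f_2 from xz + x + y + 1 → 0
  remainder yz^{2} + y^{2} ≠ 0; add h_4 = yz^{2} + y^{2} to the basis.

S(f_1,f_3): lcm = xy. S = xz + yz + x + z + 1.
  leading term xz: subtract (1)·f_2 from xz + yz + x + z + 1 → yz + y + z
  leading term yz: no divisor's leading term divides it; move yz to the remainder.
  leading term y: no divisor's leading term divides it; move y to the remainder.
  leading term z: no divisor's leading term divides it; move z to the remainder.
  remainder yz + y + z ≠ 0; add h_5 = yz + y + z to the basis.

S(f_2,f_3): lcm = xyz. S = xy + y^{2} + z^{2} + y.
  leading term xy: subtract (1)·f_1 from xy + y^{2} + z^{2} + y → y^{2} + xz + yz + z^{2} + x + y + 1
  leading term y^{2}: no divisor's leading term divides it; move y^{2} to the remainder.
  leading term xz: subtract (1)·f_2 from xz + yz + z^{2} + x + y + 1 → yz + z^{2}
  leading term yz: subtract (1)·h_5 from yz + z^{2} → z^{2} + y + z
  leading term z^{2}: no divisor's leading term divides it; move z^{2} to the remainder.
  leading term y: no divisor's leading term divides it; move y to the remainder.
  leading term z: no divisor's leading term divides it; move z to the remainder.
  remainder y^{2} + z^{2} + y + z ≠ 0; add h_6 = y^{2} + z^{2} + y + z to the basis.

S(f_3,h_4): lcm = xyz^{2}. S = xy^{2} + z^{3}.
  leading term xy^{2}: subtract (y)·f_1 from xy^{2} + z^{3} → xyz + y^{2}z + z^{3} + xy + y
  leading term xyz: subtract (z)·f_1 from xyz + y^{2}z + z^{3} + xy + y → y^{2}z + xz^{2} + yz^{2} + z^{3} + xy + xz + y + z
  leading term y^{2}z: subtract (y)·h_5 from y^{2}z + xz^{2} + yz^{2} + z^{3} + xy + xz + y + z → xz^{2} + yz^{2} + z^{3} + xy + y^{2} + xz + yz + y + z
  leading term xz^{2}: subtract (z)·f_2 from xz^{2} + yz^{2} + z^{3} + xy + y^{2} + xz + yz + y + z → yz^{2} + z^{3} + xy + y^{2} + y
  leading term yz^{2}: subtract (1)·h_4 from yz^{2} + z^{3} + xy + y^{2} + y → z^{3} + xy + y
  leading term z^{3}: no divisor's leading term divides it; move z^{3} to the remainder.
  leading term xy: subtract (1)·f_1 from xy + y → xz + yz + x + y + 1
  leading term xz: subtract (1)·f_2 from xz + yz + x + y + 1 → yz
  leading term yz: subtract (1)·h_5 from yz → y + z
  leading term y: no divisor's leading term divides it; move y to the remainder.
  leading term z: no divisor's leading term divides it; move z to the remainder.
  remainder z^{3} + y + z ≠ 0; add h_7 = z^{3} + y + z to the basis.

S(f_1,h_5): lcm = xyz. S = xz^{2} + yz^{2} + xy + z.
  leading term xz^{2}: subtract (z)·f_2 from xz^{2} + yz^{2} + xy + z → yz^{2} + xy + xz + yz
  leading term yz^{2}: subtract (1)·h_4 from yz^{2} + xy + xz + yz → xy + y^{2} + xz + yz
  leading term xy: subtract (1)·f_1 from xy + y^{2} + xz + yz → y^{2} + x + 1
  leading term y^{2}: subtract (1)·h_6 from y^{2} + x + 1 → z^{2} + x + y + z + 1
  leading term z^{2}: no divisor's leading term divides it; move z^{2} to the remainder.
  leading term x: no divisor's leading term divides it; move x to the remainder.
  leading term y: no divisor's leading term divides it; move y to the remainder.
  leading term z: no divisor's leading term divides it; move z to the remainder.
  leading term 1: no divisor's leading term divides it; move 1 to the remainder.
  remainder z^{2} + x + y + z + 1 ≠ 0; add h_8 = z^{2} + x + y + z + 1 to the basis.

S(f_2,h_8): lcm = xz^{2}. S = x^{2} + xy + yz + x + z.
  leading term x^{2}: no divisor's leading term divides it; move x^{2} to the remainder.
  leading term xy: subtract (1)·f_1 from xy + yz + x + z → xz + z + 1
  leading term xz: subtract (1)·f_2 from xz + z + 1 → x + y + z
  leading term x: no divisor's leading term divides it; move x to the remainder.
  leading term y: no divisor's leading term divides it; move y to the remainder.
  leading term z: no divisor's leading term divides it; move z to the remainder.
  remainder x^{2} + x + y + z ≠ 0; add h_9 = x^{2} + x + y + z to the basis.

The other S-polynomials (S(f_1,h_4), S(f_2,h_4), S(f_2,h_5), S(f_3,h_5), S(h_4,h_5), S(f_1,h_6), S(f_2,h_6), S(f_3,h_6), S(h_4,h_6), S(h_5,h_6), S(f_1,h_7), S(f_2,h_7), S(f_3,h_7), S(h_4,h_7), S(h_5,h_7), S(h_6,h_7), S(f_1,h_8), S(f_3,h_8), S(h_4,h_8), S(h_5,h_8), S(h_6,h_8), S(h_7,h_8), S(f_1,h_9), S(f_2,h_9), S(f_3,h_9), S(h_4,h_9), S(h_5,h_9), S(h_6,h_9), S(h_7,h_9), S(h_8,h_9)) all reduce to 0 modulo the current basis, so we have a Gröbner basis.
Inter-reduce: drop elements whose leading term is divisible by another's, tail-reduce, and make monic.
Reduced Gröbner basis: {x^{2} + x + y + z, xy + z, y^{2} + x + 1, xz + x + y + 1, yz + y + z, z^{2} + x + y + z + 1}.
Label its elements g_1 = x^{2} + x + y + z, g_2 = xy + z, g_3 = y^{2} + x + 1, g_4 = xz + x + y + 1, g_5 = yz + y + z, g_6 = z^{2} + x + y + z + 1.

Reduce p = x + 1 modulo G:
  leading term x: no divisor's leading term divides it; move x to the remainder.
  leading term 1: no divisor's leading term divides it; move 1 to the remainder.
  normal form = x + 1.
The normal form is nonzero, so p ∉ I. Since p minus its normal form lies in I, I + (p) = I + (r) where r = x + 1; decide whether this ideal is the whole ring.
Run Buchberger on G together with r (pairs among the g_i already reduce to 0 since G is a Gröbner basis):
g_1 = x^{2} + x + y + z, LT = x^{2}.
g_2 = xy + z, LT = xy.
g_3 = y^{2} + x + 1, LT = y^{2}.
g_4 = xz + x + y + 1, LT = xz.
g_5 = yz + y + z, LT = yz.
g_6 = z^{2} + x + y + z + 1, LT = z^{2}.
r = x + 1, LT = x.

S(g_1,r): lcm = x^{2}. S = y + z.
  leading term y: no divisor's leading term divides it; move y to the remainder.
  leading term z: no divisor's leading term divides it; move z to the remainder.
  remainder y + z ≠ 0; add m_8 = y + z to the basis.

The other S-polynomials (S(g_1,g_2), S(g_1,g_3), S(g_1,g_4), S(g_1,g_5), S(g_1,g_6), S(g_2,g_3), S(g_2,g_4), S(g_2,g_5), S(g_2,g_6), S(g_2,r), S(g_3,g_4), S(g_3,g_5), S(g_3,g_6), S(g_3,r), S(g_4,g_5), S(g_4,g_6), S(g_4,r), S(g_5,g_6), S(g_5,r), S(g_6,r), S(g_1,m_8), S(g_2,m_8), S(g_3,m_8), S(g_4,m_8), S(g_5,m_8), S(g_6,m_8), S(r,m_8)) all reduce to 0 modulo the current basis, so we have a Gröbner basis.
Inter-reduce: drop elements whose leading term is divisible by another's, tail-reduce, and make monic.
Reduced Gröbner basis: {z^{2}, x + 1, y + z}.
The reduced Gröbner basis of I + (p) is {z^{2}, x + 1, y + z} ≠ {1}, a proper ideal, so the enlarged system stays consistent: p is independent of I, with normal form x + 1.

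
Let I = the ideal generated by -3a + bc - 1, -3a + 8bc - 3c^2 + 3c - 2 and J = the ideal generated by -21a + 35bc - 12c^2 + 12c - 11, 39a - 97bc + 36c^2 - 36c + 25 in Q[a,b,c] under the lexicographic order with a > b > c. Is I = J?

Yes, the ideals are equal.

Equality of ideals is decidable: compute both reduced Gröbner bases (unique for the ordering) and check whether they agree.
Buchberger on the first generating set:
f_1 = -3a + bc - 1, LT = a.
f_2 = -3a + 8bc - 3c^2 + 3c - 2, LT = a.

S(f_1,f_2): lcm = a. S = 7/3bc - c^2 + c - 1/3.
  leading term bc: no divisor's leading term divides it; move 7/3bc to the remainder.
  leading term c^2: no divisor's leading term divides it; move -c^2 to the remainder.
  leading term c: no divisor's leading term divides it; move c to the remainder.
  leading term 1: no divisor's leading term divides it; move -1/3 to the remainder.
  remainder 7/3bc - c^2 + c - 1/3 ≠ 0; add g_3 = 7/3bc - c^2 + c - 1/3 to the basis.

The other S-polynomials (S(f_1,g_3), S(f_2,g_3)) all reduce to 0 modulo the current basis, so we have a Gröbner basis.
Inter-reduce: drop elements whose leading term is divisible by another's, tail-reduce, and make monic.
Reduced Gröbner basis: {a - 1/7c^2 + 1/7c + 2/7, bc - 3/7c^2 + 3/7c - 1/7}.

Buchberger on the second generating set:
h_1 = -21a + 35bc - 12c^2 + 12c - 11, LT = a.
h_2 = 39a - 97bc + 36c^2 - 36c + 25, LT = a.

S(h_1,h_2): lcm = a. S = 32/39bc - 32/91c^2 + 32/91c - 32/273.
  leading term bc: no divisor's leading term divides it; move 32/39bc to the remainder.
  leading term c^2: no divisor's leading term divides it; move -32/91c^2 to the remainder.
  leading term c: no divisor's leading term divides it; move 32/91c to the remainder.
  leading term 1: no divisor's leading term divides it; move -32/273 to the remainder.
  remainder 32/39bc - 32/91c^2 + 32/91c - 32/273 ≠ 0; add k_3 = 32/39bc - 32/91c^2 + 32/91c - 32/273 to the basis.

The other S-polynomials (S(h_1,k_3), S(h_2,k_3)) all reduce to 0 modulo the current basis, so we have a Gröbner basis.
Inter-reduce: drop elements whose leading term is divisible by another's, tail-reduce, and make monic.
Reduced Gröbner basis: {a - 1/7c^2 + 1/7c + 2/7, bc - 3/7c^2 + 3/7c - 1/7}.

The two bases agree; hence the ideals are identical.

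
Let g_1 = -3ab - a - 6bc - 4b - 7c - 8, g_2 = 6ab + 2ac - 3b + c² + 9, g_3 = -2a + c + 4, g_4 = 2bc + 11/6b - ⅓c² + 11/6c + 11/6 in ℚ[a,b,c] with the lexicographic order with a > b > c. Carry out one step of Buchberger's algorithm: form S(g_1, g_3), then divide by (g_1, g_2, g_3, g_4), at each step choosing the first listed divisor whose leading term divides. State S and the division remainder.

lcm(LM(g_1), LM(g_3)) = ab.
S = (lcm/LT(g_1))·g_1 − (lcm/LT(g_3))·g_3 = ⅓a + 5/2bc + 10/3b + 7/3c + 8/3.
Reduce S modulo (g_1, g_2, g_3, g_4) in that order:
  leading term a: subtract (-⅙)·g_3 from ⅓a + 5/2bc + 10/3b + 7/3c + 8/3 → 5/2bc + 10/3b + 5/2c + 10/3
  leading term bc: subtract (5/4)·g_4 from 5/2bc + 10/3b + 5/2c + 10/3 → 25/24b + 5/12c² + 5/24c + 25/24
  leading term b: no divisor's leading term divides it; move 25/24b to the remainder.
  leading term c²: no divisor's leading term divides it; move 5/12c² to the remainder.
  leading term c: no divisor's leading term divides it; move 5/24c to the remainder.
  leading term 1: no divisor's leading term divides it; move 25/24 to the remainder.
The remainder 25/24b + 5/12c² + 5/24c + 25/24 is nonzero, so it would be added as the next basis element.
This is the inner loop of Buchberger's algorithm — each nonzero remainder becomes a new basis element.

S(g_1, g_3) = ⅓a + 5/2bc + 10/3b + 7/3c + 8/3; remainder on division = 25/24b + 5/12c² + 5/24c + 25/24.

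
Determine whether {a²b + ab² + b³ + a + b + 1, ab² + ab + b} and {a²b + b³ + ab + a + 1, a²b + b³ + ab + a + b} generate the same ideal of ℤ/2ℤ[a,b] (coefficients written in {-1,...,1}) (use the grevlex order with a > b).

Since reduced Gröbner bases are canonical representatives of ideals under a given ordering, it suffices to compute and compare them.
Buchberger on the first generating set:
f_1 = a²b + ab² + b³ + a + b + 1, LT = a²b.
f_2 = ab² + ab + b, LT = ab².

S(f_1,f_2): lcm = a²b². S = ab³ + b⁴ + a²b + b² + b.
  leading term ab³: subtract (b)·f_2 from ab³ + b⁴ + a²b + b² + b → b⁴ + a²b + ab² + b
  leading term b⁴: no divisor's leading term divides it; move b⁴ to the remainder.
  leading term a²b: subtract (1)·f_1 from a²b + ab² + b → b³ + a + 1
  leading term b³: no divisor's leading term divides it; move b³ to the remainder.
  leading term a: no divisor's leading term divides it; move a to the remainder.
  leading term 1: no divisor's leading term divides it; move 1 to the remainder.
  remainder b⁴ + b³ + a + 1 ≠ 0; add g_3 = b⁴ + b³ + a + 1 to the basis.

S(f_1,g_3): lcm = a²b⁴. S = ab⁵ + b⁶ + a²b³ + ab³ + b⁴ + a³ + b³ + a².
  leading term ab⁵: subtract (b³)·f_2 from ab⁵ + b⁶ + a²b³ + ab³ + b⁴ + a³ + b³ + a² → b⁶ + a²b³ + ab⁴ + ab³ + a³ + b³ + a²
  leading term b⁶: subtract (b²)·g_3 from b⁶ + a²b³ + ab⁴ + ab³ + a³ + b³ + a² → a²b³ + ab⁴ + b⁵ + ab³ + a³ + ab² + b³ + a² + b²
  leading term a²b³: subtract (b²)·f_1 from a²b³ + ab⁴ + b⁵ + ab³ + a³ + ab² + b³ + a² + b² → ab³ + a³ + a²
  leading term ab³: subtract (b)·f_2 from ab³ + a³ + a² → a³ + ab² + a² + b²
  leading term a³: no divisor's leading term divides it; move a³ to the remainder.
  leading term ab²: subtract (1)·f_2 from ab² + a² + b² → a² + ab + b² + b
  leading term a²: no divisor's leading term divides it; move a² to the remainder.
  leading term ab: no divisor's leading term divides it; move ab to the remainder.
  leading term b²: no divisor's leading term divides it; move b² to the remainder.
  leading term b: no divisor's leading term divides it; move b to the remainder.
  remainder a³ + a² + ab + b² + b ≠ 0; add g_4 = a³ + a² + ab + b² + b to the basis.

S(f_2,g_3): lcm = ab⁴. S = b³ + a² + a.
  leading term b³: no divisor's leading term divides it; move b³ to the remainder.
  leading term a²: no divisor's leading term divides it; move a² to the remainder.
  leading term a: no divisor's leading term divides it; move a to the remainder.
  remainder b³ + a² + a ≠ 0; add g_5 = b³ + a² + a to the basis.

S(f_1,g_4): lcm = a³b. S = a²b² + ab³ + a²b + ab² + b³ + a² + ab + b² + a.
  leading term a²b²: subtract (b)·f_1 from a²b² + ab³ + a²b + ab² + b³ + a² + ab + b² + a → b⁴ + a²b + ab² + b³ + a² + a + b
  leading term b⁴: subtract (1)·g_3 from b⁴ + a²b + ab² + b³ + a² + a + b → a²b + ab² + a² + b + 1
  leading term a²b: subtract (1)·f_1 from a²b + ab² + a² + b + 1 → b³ + a² + a
  leading term b³: subtract (1)·g_5 from b³ + a² + a → 0
  remainder 0.

S(f_2,g_4): lcm = a³b². S = a³b + a²b² + ab³ + b⁴ + a²b + b³.
  leading term a³b: subtract (a)·f_1 from a³b + a²b² + ab³ + b⁴ + a²b + b³ → b⁴ + a²b + b³ + a² + ab + a
  leading term b⁴: subtract (1)·g_3 from b⁴ + a²b + b³ + a² + ab + a → a²b + a² + ab + 1
  leading term a²b: subtract (1)·f_1 from a²b + a² + ab + 1 → ab² + b³ + a² + ab + a + b
  leading term ab²: subtract (1)·f_2 from ab² + b³ + a² + ab + a + b → b³ + a² + a
  leading term b³: subtract (1)·g_5 from b³ + a² + a → 0
  remainder 0.

S(g_3,g_4): leading monomials are coprime, so the S-polynomial reduces to 0 (Buchberger's first criterion).
S(f_1,g_5): lcm = a²b³. S = ab⁴ + b⁵ + a⁴ + a³ + ab² + b³ + b².
  leading term ab⁴: subtract (b²)·f_2 from ab⁴ + b⁵ + a⁴ + a³ + ab² + b³ + b² → b⁵ + a⁴ + ab³ + a³ + ab² + b²
  leading term b⁵: subtract (b)·g_3 from b⁵ + a⁴ + ab³ + a³ + ab² + b² → a⁴ + ab³ + b⁴ + a³ + ab² + ab + b² + b
  leading term a⁴: subtract (a)·g_4 from a⁴ + ab³ + b⁴ + a³ + ab² + ab + b² + b → ab³ + b⁴ + a²b + b² + b
  leading term ab³: subtract (b)·f_2 from ab³ + b⁴ + a²b + b² + b → b⁴ + a²b + ab² + b
  leading term b⁴: subtract (1)·g_3 from b⁴ + a²b + ab² + b → a²b + ab² + b³ + a + b + 1
  leading term a²b: subtract (1)·f_1 from a²b + ab² + b³ + a + b + 1 → 0
  remainder 0.

S(f_2,g_5): lcm = ab³. S = a³ + ab² + a² + b².
  leading term a³: subtract (1)·g_4 from a³ + ab² + a² + b² → ab² + ab + b
  leading term ab²: subtract (1)·f_2 from ab² + ab + b → 0
  remainder 0.

S(g_3,g_5): lcm = b⁴. S = a²b + b³ + ab + a + 1.
  leading term a²b: subtract (1)·f_1 from a²b + b³ + ab + a + 1 → ab² + ab + b
  leading term ab²: subtract (1)·f_2 from ab² + ab + b → 0
  remainder 0.

S(g_4,g_5): leading monomials are coprime, so the S-polynomial reduces to 0 (Buchberger's first criterion).
Every S-polynomial of the final basis reduces to 0, so we have a Gröbner basis.
Inter-reduce: drop elements whose leading term is divisible by another's, tail-reduce, and make monic.
Reduced Gröbner basis: {a³ + a² + ab + b² + b, a²b + a² + ab + 1, ab² + ab + b, b³ + a² + a}.

Buchberger on the second generating set:
h_1 = a²b + b³ + ab + a + 1, LT = a²b.
h_2 = a²b + b³ + ab + a + b, LT = a²b.

S(h_1,h_2): lcm = a²b. S = b + 1.
  leading term b: no divisor's leading term divides it; move b to the remainder.
  leading term 1: no divisor's leading term divides it; move 1 to the remainder.
  remainder b + 1 ≠ 0; add k_3 = b + 1 to the basis.

S(h_1,k_3): lcm = a²b. S = b³ + a² + ab + a + 1.
  leading term b³: subtract (b²)·k_3 from b³ + a² + ab + a + 1 → a² + ab + b² + a + 1
  leading term a²: no divisor's leading term divides it; move a² to the remainder.
  leading term ab: subtract (a)·k_3 from ab + b² + a + 1 → b² + 1
  leading term b²: subtract (b)·k_3 from b² + 1 → b + 1
  leading term b: subtract (1)·k_3 from b + 1 → 0
  remainder a² ≠ 0; add k_4 = a² to the basis.

S(h_2,k_3): lcm = a²b. S = b³ + a² + ab + a + b.
  leading term b³: subtract (b²)·k_3 from b³ + a² + ab + a + b → a² + ab + b² + a + b
  leading term a²: subtract (1)·k_4 from a² + ab + b² + a + b → ab + b² + a + b
  leading term ab: subtract (a)·k_3 from ab + b² + a + b → b² + b
  leading term b²: subtract (b)·k_3 from b² + b → 0
  remainder 0.

S(h_1,k_4): lcm = a²b. S = b³ + ab + a + 1.
  leading term b³: subtract (b²)·k_3 from b³ + ab + a + 1 → ab + b² + a + 1
  leading term ab: subtract (a)·k_3 from ab + b² + a + 1 → b² + 1
  leading term b²: subtract (b)·k_3 from b² + 1 → b + 1
  leading term b: subtract (1)·k_3 from b + 1 → 0
  remainder 0.

S(h_2,k_4): lcm = a²b. S = b³ + ab + a + b.
  leading term b³: subtract (b²)·k_3 from b³ + ab + a + b → ab + b² + a + b
  leading term ab: subtract (a)·k_3 from ab + b² + a + b → b² + b
  leading term b²: subtract (b)·k_3 from b² + b → 0
  remainder 0.

S(k_3,k_4): leading monomials are coprime, so the S-polynomial reduces to 0 (Buchberger's first criterion).
Every S-polynomial of the final basis reduces to 0, so we have a Gröbner basis.
Inter-reduce: drop elements whose leading term is divisible by another's, tail-reduce, and make monic.
Reduced Gröbner basis: {a², b + 1}.

Since the reduced bases disagree, the two ideals are not the same.

No, the ideals differ.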